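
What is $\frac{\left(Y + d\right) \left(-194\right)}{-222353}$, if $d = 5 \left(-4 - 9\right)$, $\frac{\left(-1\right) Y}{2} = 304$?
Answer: $- \frac{130562}{222353} \approx -0.58718$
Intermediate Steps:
$Y = -608$ ($Y = \left(-2\right) 304 = -608$)
$d = -65$ ($d = 5 \left(-13\right) = -65$)
$\frac{\left(Y + d\right) \left(-194\right)}{-222353} = \frac{\left(-608 - 65\right) \left(-194\right)}{-222353} = \left(-673\right) \left(-194\right) \left(- \frac{1}{222353}\right) = 130562 \left(- \frac{1}{222353}\right) = - \frac{130562}{222353}$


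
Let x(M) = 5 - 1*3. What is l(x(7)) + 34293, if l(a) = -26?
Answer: 34267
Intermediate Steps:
x(M) = 2 (x(M) = 5 - 3 = 2)
l(x(7)) + 34293 = -26 + 34293 = 34267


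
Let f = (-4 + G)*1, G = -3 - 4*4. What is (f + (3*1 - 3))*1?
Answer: -23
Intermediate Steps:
G = -19 (G = -3 - 16 = -19)
f = -23 (f = (-4 - 19)*1 = -23*1 = -23)
(f + (3*1 - 3))*1 = (-23 + (3*1 - 3))*1 = (-23 + (3 - 3))*1 = (-23 + 0)*1 = -23*1 = -23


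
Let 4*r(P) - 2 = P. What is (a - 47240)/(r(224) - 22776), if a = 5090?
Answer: 84300/45439 ≈ 1.8552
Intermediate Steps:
r(P) = ½ + P/4
(a - 47240)/(r(224) - 22776) = (5090 - 47240)/((½ + (¼)*224) - 22776) = -42150/((½ + 56) - 22776) = -42150/(113/2 - 22776) = -42150/(-45439/2) = -42150*(-2/45439) = 84300/45439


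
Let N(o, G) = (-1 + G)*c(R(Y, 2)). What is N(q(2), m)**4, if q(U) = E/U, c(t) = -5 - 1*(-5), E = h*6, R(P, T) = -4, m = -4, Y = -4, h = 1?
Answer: 0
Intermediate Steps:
E = 6 (E = 1*6 = 6)
c(t) = 0 (c(t) = -5 + 5 = 0)
q(U) = 6/U
N(o, G) = 0 (N(o, G) = (-1 + G)*0 = 0)
N(q(2), m)**4 = 0**4 = 0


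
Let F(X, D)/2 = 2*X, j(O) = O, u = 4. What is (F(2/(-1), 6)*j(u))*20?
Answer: -640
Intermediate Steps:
F(X, D) = 4*X (F(X, D) = 2*(2*X) = 4*X)
(F(2/(-1), 6)*j(u))*20 = ((4*(2/(-1)))*4)*20 = ((4*(2*(-1)))*4)*20 = ((4*(-2))*4)*20 = -8*4*20 = -32*20 = -640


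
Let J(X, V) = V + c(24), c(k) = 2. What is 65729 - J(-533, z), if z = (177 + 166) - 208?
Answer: 65592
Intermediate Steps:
z = 135 (z = 343 - 208 = 135)
J(X, V) = 2 + V (J(X, V) = V + 2 = 2 + V)
65729 - J(-533, z) = 65729 - (2 + 135) = 65729 - 1*137 = 65729 - 137 = 65592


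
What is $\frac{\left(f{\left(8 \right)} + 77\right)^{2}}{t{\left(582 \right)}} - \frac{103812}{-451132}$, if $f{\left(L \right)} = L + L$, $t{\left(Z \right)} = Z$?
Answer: $\frac{330188271}{21879902} \approx 15.091$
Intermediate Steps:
$f{\left(L \right)} = 2 L$
$\frac{\left(f{\left(8 \right)} + 77\right)^{2}}{t{\left(582 \right)}} - \frac{103812}{-451132} = \frac{\left(2 \cdot 8 + 77\right)^{2}}{582} - \frac{103812}{-451132} = \left(16 + 77\right)^{2} \cdot \frac{1}{582} - - \frac{25953}{112783} = 93^{2} \cdot \frac{1}{582} + \frac{25953}{112783} = 8649 \cdot \frac{1}{582} + \frac{25953}{112783} = \frac{2883}{194} + \frac{25953}{112783} = \frac{330188271}{21879902}$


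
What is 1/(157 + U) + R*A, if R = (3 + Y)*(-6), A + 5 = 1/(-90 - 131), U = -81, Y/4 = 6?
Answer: 13617293/16796 ≈ 810.75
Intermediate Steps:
Y = 24 (Y = 4*6 = 24)
A = -1106/221 (A = -5 + 1/(-90 - 131) = -5 + 1/(-221) = -5 - 1/221 = -1106/221 ≈ -5.0045)
R = -162 (R = (3 + 24)*(-6) = 27*(-6) = -162)
1/(157 + U) + R*A = 1/(157 - 81) - 162*(-1106/221) = 1/76 + 179172/221 = 13617293/16796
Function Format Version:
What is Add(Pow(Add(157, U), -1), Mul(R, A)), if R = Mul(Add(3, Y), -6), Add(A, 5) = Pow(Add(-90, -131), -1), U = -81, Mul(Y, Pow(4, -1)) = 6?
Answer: Rational(13617293, 16796) ≈ 810.75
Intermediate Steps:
Y = 24 (Y = Mul(4, 6) = 24)
A = Rational(-1106, 221) (A = Add(-5, Pow(Add(-90, -131), -1)) = Add(-5, Pow(-221, -1)) = Add(-5, Rational(-1, 221)) = Rational(-1106, 221) ≈ -5.0045)
R = -162 (R = Mul(Add(3, 24), -6) = Mul(27, -6) = -162)
Add(Pow(Add(157, U), -1), Mul(R, A)) = Add(Pow(Add(157, -81), -1), Mul(-162, Rational(-1106, 221))) = Add(Pow(76, -1), Rational(179172, 221)) = Add(Rational(1, 76), Rational(179172, 221)) = Rational(13617293, 16796)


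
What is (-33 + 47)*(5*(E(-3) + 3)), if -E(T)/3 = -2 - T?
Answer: 0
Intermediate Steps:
E(T) = 6 + 3*T (E(T) = -3*(-2 - T) = 6 + 3*T)
(-33 + 47)*(5*(E(-3) + 3)) = (-33 + 47)*(5*((6 + 3*(-3)) + 3)) = 14*(5*((6 - 9) + 3)) = 14*(5*(-3 + 3)) = 14*(5*0) = 14*0 = 0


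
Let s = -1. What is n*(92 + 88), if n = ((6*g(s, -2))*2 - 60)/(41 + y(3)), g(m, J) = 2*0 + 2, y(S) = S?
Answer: -1620/11 ≈ -147.27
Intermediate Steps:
g(m, J) = 2 (g(m, J) = 0 + 2 = 2)
n = -9/11 (n = ((6*2)*2 - 60)/(41 + 3) = (12*2 - 60)/44 = (24 - 60)*(1/44) = -36*1/44 = -9/11 ≈ -0.81818)
n*(92 + 88) = -9*(92 + 88)/11 = -9/11*180 = -1620/11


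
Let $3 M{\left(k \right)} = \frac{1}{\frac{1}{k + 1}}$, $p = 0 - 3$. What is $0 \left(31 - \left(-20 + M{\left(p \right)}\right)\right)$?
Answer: $0$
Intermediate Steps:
$p = -3$
$M{\left(k \right)} = \frac{1}{3} + \frac{k}{3}$ ($M{\left(k \right)} = \frac{1}{3 \frac{1}{k + 1}} = \frac{1}{3 \frac{1}{1 + k}} = \frac{1 + k}{3} = \frac{1}{3} + \frac{k}{3}$)
$0 \left(31 - \left(-20 + M{\left(p \right)}\right)\right) = 0 \left(31 - \left(-20 + \left(\frac{1}{3} + \frac{1}{3} \left(-3\right)\right)\right)\right) = 0 \left(31 - \left(-20 + \left(\frac{1}{3} - 1\right)\right)\right) = 0 \left(31 - \left(-20 - \frac{2}{3}\right)\right) = 0 \left(31 - - \frac{62}{3}\right) = 0 \left(31 + \frac{62}{3}\right) = 0 \cdot \frac{155}{3} = 0$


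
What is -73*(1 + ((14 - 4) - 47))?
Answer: 2628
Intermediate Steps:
-73*(1 + ((14 - 4) - 47)) = -73*(1 + (10 - 47)) = -73*(1 - 37) = -73*(-36) = 2628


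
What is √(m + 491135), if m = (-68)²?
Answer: √495759 ≈ 704.10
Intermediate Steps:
m = 4624
√(m + 491135) = √(4624 + 491135) = √495759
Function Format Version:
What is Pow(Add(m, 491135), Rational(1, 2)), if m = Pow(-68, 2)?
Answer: Pow(495759, Rational(1, 2)) ≈ 704.10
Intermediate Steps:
m = 4624
Pow(Add(m, 491135), Rational(1, 2)) = Pow(Add(4624, 491135), Rational(1, 2)) = Pow(495759, Rational(1, 2))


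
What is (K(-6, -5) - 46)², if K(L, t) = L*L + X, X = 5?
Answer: 25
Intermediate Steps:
K(L, t) = 5 + L² (K(L, t) = L*L + 5 = L² + 5 = 5 + L²)
(K(-6, -5) - 46)² = ((5 + (-6)²) - 46)² = ((5 + 36) - 46)² = (41 - 46)² = (-5)² = 25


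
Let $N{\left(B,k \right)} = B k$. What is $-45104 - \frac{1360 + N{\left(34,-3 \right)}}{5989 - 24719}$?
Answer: $- \frac{422398331}{9365} \approx -45104.0$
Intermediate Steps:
$-45104 - \frac{1360 + N{\left(34,-3 \right)}}{5989 - 24719} = -45104 - \frac{1360 + 34 \left(-3\right)}{5989 - 24719} = -45104 - \frac{1360 - 102}{-18730} = -45104 - 1258 \left(- \frac{1}{18730}\right) = -45104 - - \frac{629}{9365} = -45104 + \frac{629}{9365} = - \frac{422398331}{9365}$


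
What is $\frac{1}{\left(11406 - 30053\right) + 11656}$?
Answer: $- \frac{1}{6991} \approx -0.00014304$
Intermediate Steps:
$\frac{1}{\left(11406 - 30053\right) + 11656} = \frac{1}{-18647 + 11656} = \frac{1}{-6991} = - \frac{1}{6991}$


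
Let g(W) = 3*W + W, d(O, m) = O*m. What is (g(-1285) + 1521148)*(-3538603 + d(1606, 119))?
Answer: -5074820103912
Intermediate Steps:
g(W) = 4*W
(g(-1285) + 1521148)*(-3538603 + d(1606, 119)) = (4*(-1285) + 1521148)*(-3538603 + 1606*119) = (-5140 + 1521148)*(-3538603 + 191114) = 1516008*(-3347489) = -5074820103912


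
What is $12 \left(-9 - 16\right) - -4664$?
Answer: $4364$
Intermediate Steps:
$12 \left(-9 - 16\right) - -4664 = 12 \left(-25\right) + 4664 = -300 + 4664 = 4364$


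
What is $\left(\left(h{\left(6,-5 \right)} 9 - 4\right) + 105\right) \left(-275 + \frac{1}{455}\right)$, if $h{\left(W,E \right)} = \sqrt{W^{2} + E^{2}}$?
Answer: $- \frac{12637524}{455} - \frac{1126116 \sqrt{61}}{455} \approx -47105.0$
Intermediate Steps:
$h{\left(W,E \right)} = \sqrt{E^{2} + W^{2}}$
$\left(\left(h{\left(6,-5 \right)} 9 - 4\right) + 105\right) \left(-275 + \frac{1}{455}\right) = \left(\left(\sqrt{\left(-5\right)^{2} + 6^{2}} \cdot 9 - 4\right) + 105\right) \left(-275 + \frac{1}{455}\right) = \left(\left(\sqrt{25 + 36} \cdot 9 - 4\right) + 105\right) \left(-275 + \frac{1}{455}\right) = \left(\left(\sqrt{61} \cdot 9 - 4\right) + 105\right) \left(- \frac{125124}{455}\right) = \left(\left(9 \sqrt{61} - 4\right) + 105\right) \left(- \frac{125124}{455}\right) = \left(\left(-4 + 9 \sqrt{61}\right) + 105\right) \left(- \frac{125124}{455}\right) = \left(101 + 9 \sqrt{61}\right) \left(- \frac{125124}{455}\right) = - \frac{12637524}{455} - \frac{1126116 \sqrt{61}}{455}$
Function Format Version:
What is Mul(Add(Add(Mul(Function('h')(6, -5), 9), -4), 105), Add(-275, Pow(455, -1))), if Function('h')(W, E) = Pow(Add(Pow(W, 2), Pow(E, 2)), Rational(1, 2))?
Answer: Add(Rational(-12637524, 455), Mul(Rational(-1126116, 455), Pow(61, Rational(1, 2)))) ≈ -47105.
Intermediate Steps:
Function('h')(W, E) = Pow(Add(Pow(E, 2), Pow(W, 2)), Rational(1, 2))
Mul(Add(Add(Mul(Function('h')(6, -5), 9), -4), 105), Add(-275, Pow(455, -1))) = Mul(Add(Add(Mul(Pow(Add(Pow(-5, 2), Pow(6, 2)), Rational(1, 2)), 9), -4), 105), Add(-275, Pow(455, -1))) = Mul(Add(Add(Mul(Pow(Add(25, 36), Rational(1, 2)), 9), -4), 105), Add(-275, Rational(1, 455))) = Mul(Add(Add(Mul(Pow(61, Rational(1, 2)), 9), -4), 105), Rational(-125124, 455)) = Mul(Add(Add(Mul(9, Pow(61, Rational(1, 2))), -4), 105), Rational(-125124, 455)) = Mul(Add(Add(-4, Mul(9, Pow(61, Rational(1, 2)))), 105), Rational(-125124, 455)) = Mul(Add(101, Mul(9, Pow(61, Rational(1, 2)))), Rational(-125124, 455)) = Add(Rational(-12637524, 455), Mul(Rational(-1126116, 455), Pow(61, Rational(1, 2))))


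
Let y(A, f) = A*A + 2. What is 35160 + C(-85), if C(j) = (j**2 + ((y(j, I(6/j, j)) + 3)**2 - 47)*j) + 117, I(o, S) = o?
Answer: -4443150003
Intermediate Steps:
y(A, f) = 2 + A**2 (y(A, f) = A**2 + 2 = 2 + A**2)
C(j) = 117 + j**2 + j*(-47 + (5 + j**2)**2) (C(j) = (j**2 + (((2 + j**2) + 3)**2 - 47)*j) + 117 = (j**2 + ((5 + j**2)**2 - 47)*j) + 117 = (j**2 + (-47 + (5 + j**2)**2)*j) + 117 = (j**2 + j*(-47 + (5 + j**2)**2)) + 117 = 117 + j**2 + j*(-47 + (5 + j**2)**2))
35160 + C(-85) = 35160 + (117 + (-85)**2 - 47*(-85) - 85*(5 + (-85)**2)**2) = 35160 + (117 + 7225 + 3995 - 85*(5 + 7225)**2) = 35160 + (117 + 7225 + 3995 - 85*7230**2) = 35160 + (117 + 7225 + 3995 - 85*52272900) = 35160 + (117 + 7225 + 3995 - 4443196500) = 35160 - 4443185163 = -4443150003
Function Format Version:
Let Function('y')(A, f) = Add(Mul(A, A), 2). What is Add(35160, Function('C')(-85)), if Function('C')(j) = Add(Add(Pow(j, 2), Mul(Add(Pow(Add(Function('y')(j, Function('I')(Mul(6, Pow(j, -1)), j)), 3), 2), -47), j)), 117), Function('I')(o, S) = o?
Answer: -4443150003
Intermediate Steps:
Function('y')(A, f) = Add(2, Pow(A, 2)) (Function('y')(A, f) = Add(Pow(A, 2), 2) = Add(2, Pow(A, 2)))
Function('C')(j) = Add(117, Pow(j, 2), Mul(j, Add(-47, Pow(Add(5, Pow(j, 2)), 2)))) (Function('C')(j) = Add(Add(Pow(j, 2), Mul(Add(Pow(Add(Add(2, Pow(j, 2)), 3), 2), -47), j)), 117) = Add(Add(Pow(j, 2), Mul(Add(Pow(Add(5, Pow(j, 2)), 2), -47), j)), 117) = Add(Add(Pow(j, 2), Mul(Add(-47, Pow(Add(5, Pow(j, 2)), 2)), j)), 117) = Add(Add(Pow(j, 2), Mul(j, Add(-47, Pow(Add(5, Pow(j, 2)), 2)))), 117) = Add(117, Pow(j, 2), Mul(j, Add(-47, Pow(Add(5, Pow(j, 2)), 2)))))
Add(35160, Function('C')(-85)) = Add(35160, Add(117, Pow(-85, 2), Mul(-47, -85), Mul(-85, Pow(Add(5, Pow(-85, 2)), 2)))) = Add(35160, Add(117, 7225, 3995, Mul(-85, Pow(Add(5, 7225), 2)))) = Add(35160, Add(117, 7225, 3995, Mul(-85, Pow(7230, 2)))) = Add(35160, Add(117, 7225, 3995, Mul(-85, 52272900))) = Add(35160, Add(117, 7225, 3995, -4443196500)) = Add(35160, -4443185163) = -4443150003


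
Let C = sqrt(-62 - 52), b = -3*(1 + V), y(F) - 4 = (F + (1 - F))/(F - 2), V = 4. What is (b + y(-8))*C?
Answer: -111*I*sqrt(114)/10 ≈ -118.52*I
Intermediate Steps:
y(F) = 4 + 1/(-2 + F) (y(F) = 4 + (F + (1 - F))/(F - 2) = 4 + 1/(-2 + F))
b = -15 (b = -3*(1 + 4) = -3*5 = -15)
C = I*sqrt(114) (C = sqrt(-114) = I*sqrt(114) ≈ 10.677*I)
(b + y(-8))*C = (-15 + (-7 + 4*(-8))/(-2 - 8))*(I*sqrt(114)) = (-15 + (-7 - 32)/(-10))*(I*sqrt(114)) = (-15 - 1/10*(-39))*(I*sqrt(114)) = (-15 + 39/10)*(I*sqrt(114)) = -111*I*sqrt(114)/10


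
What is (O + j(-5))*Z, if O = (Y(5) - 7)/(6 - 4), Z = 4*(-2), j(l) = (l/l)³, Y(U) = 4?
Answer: 4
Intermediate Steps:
j(l) = 1 (j(l) = 1³ = 1)
Z = -8
O = -3/2 (O = (4 - 7)/(6 - 4) = -3/2 ≈ -1.5000)
(O + j(-5))*Z = (-3/2 + 1)*(-8) = -½*(-8) = 4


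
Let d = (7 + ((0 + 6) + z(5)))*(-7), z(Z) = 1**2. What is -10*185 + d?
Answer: -1948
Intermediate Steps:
z(Z) = 1
d = -98 (d = (7 + ((0 + 6) + 1))*(-7) = (7 + (6 + 1))*(-7) = (7 + 7)*(-7) = 14*(-7) = -98)
-10*185 + d = -10*185 - 98 = -1850 - 98 = -1948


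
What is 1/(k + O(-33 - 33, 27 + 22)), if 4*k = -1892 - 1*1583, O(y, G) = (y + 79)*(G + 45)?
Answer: 4/1413 ≈ 0.0028309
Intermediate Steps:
O(y, G) = (45 + G)*(79 + y) (O(y, G) = (79 + y)*(45 + G) = (45 + G)*(79 + y))
k = -3475/4 (k = (-1892 - 1*1583)/4 = (-1892 - 1583)/4 = (¼)*(-3475) = -3475/4 ≈ -868.75)
1/(k + O(-33 - 33, 27 + 22)) = 1/(-3475/4 + (3555 + 45*(-33 - 33) + 79*(27 + 22) + (27 + 22)*(-33 - 33))) = 1/(-3475/4 + (3555 + 45*(-66) + 79*49 + 49*(-66))) = 1/(-3475/4 + (3555 - 2970 + 3871 - 3234)) = 1/(-3475/4 + 1222) = 1/(1413/4) = 4/1413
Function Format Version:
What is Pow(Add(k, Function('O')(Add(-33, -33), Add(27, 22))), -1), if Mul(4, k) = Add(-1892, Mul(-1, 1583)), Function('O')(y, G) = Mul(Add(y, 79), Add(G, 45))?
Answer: Rational(4, 1413) ≈ 0.0028309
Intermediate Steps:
Function('O')(y, G) = Mul(Add(45, G), Add(79, y)) (Function('O')(y, G) = Mul(Add(79, y), Add(45, G)) = Mul(Add(45, G), Add(79, y)))
k = Rational(-3475, 4) (k = Mul(Rational(1, 4), Add(-1892, Mul(-1, 1583))) = Mul(Rational(1, 4), Add(-1892, -1583)) = Mul(Rational(1, 4), -3475) = Rational(-3475, 4) ≈ -868.75)
Pow(Add(k, Function('O')(Add(-33, -33), Add(27, 22))), -1) = Pow(Add(Rational(-3475, 4), Add(3555, Mul(45, Add(-33, -33)), Mul(79, Add(27, 22)), Mul(Add(27, 22), Add(-33, -33)))), -1) = Pow(Add(Rational(-3475, 4), Add(3555, Mul(45, -66), Mul(79, 49), Mul(49, -66))), -1) = Pow(Add(Rational(-3475, 4), Add(3555, -2970, 3871, -3234)), -1) = Pow(Add(Rational(-3475, 4), 1222), -1) = Pow(Rational(1413, 4), -1) = Rational(4, 1413)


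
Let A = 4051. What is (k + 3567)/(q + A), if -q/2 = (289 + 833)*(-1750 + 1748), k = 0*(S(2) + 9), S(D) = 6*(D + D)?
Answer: 3567/8539 ≈ 0.41773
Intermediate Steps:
S(D) = 12*D (S(D) = 6*(2*D) = 12*D)
k = 0 (k = 0*(12*2 + 9) = 0*(24 + 9) = 0*33 = 0)
q = 4488 (q = -2*(289 + 833)*(-1750 + 1748) = -2244*(-2) = -2*(-2244) = 4488)
(k + 3567)/(q + A) = (0 + 3567)/(4488 + 4051) = 3567/8539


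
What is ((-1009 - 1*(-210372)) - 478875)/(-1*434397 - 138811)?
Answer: 33689/71651 ≈ 0.47018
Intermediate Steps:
((-1009 - 1*(-210372)) - 478875)/(-1*434397 - 138811) = ((-1009 + 210372) - 478875)/(-434397 - 138811) = (209363 - 478875)/(-573208) = -269512*(-1/573208) = 33689/71651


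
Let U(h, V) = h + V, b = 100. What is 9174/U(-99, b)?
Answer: 9174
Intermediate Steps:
U(h, V) = V + h
9174/U(-99, b) = 9174/(100 - 99) = 9174/1 = 9174*1 = 9174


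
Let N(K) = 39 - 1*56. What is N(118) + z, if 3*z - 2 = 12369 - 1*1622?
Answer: 3566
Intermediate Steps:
z = 3583 (z = ⅔ + (12369 - 1*1622)/3 = ⅔ + (12369 - 1622)/3 = ⅔ + (⅓)*10747 = ⅔ + 10747/3 = 3583)
N(K) = -17 (N(K) = 39 - 56 = -17)
N(118) + z = -17 + 3583 = 3566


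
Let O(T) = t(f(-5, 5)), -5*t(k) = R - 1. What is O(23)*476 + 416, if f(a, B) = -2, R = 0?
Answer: 2556/5 ≈ 511.20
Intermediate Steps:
t(k) = ⅕ (t(k) = -(0 - 1)/5 = -⅕*(-1) = ⅕)
O(T) = ⅕
O(23)*476 + 416 = (⅕)*476 + 416 = 476/5 + 416 = 2556/5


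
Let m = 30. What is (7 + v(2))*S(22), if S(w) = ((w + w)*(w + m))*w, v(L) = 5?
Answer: 604032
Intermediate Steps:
S(w) = 2*w**2*(30 + w) (S(w) = ((w + w)*(w + 30))*w = ((2*w)*(30 + w))*w = (2*w*(30 + w))*w = 2*w**2*(30 + w))
(7 + v(2))*S(22) = (7 + 5)*(2*22**2*(30 + 22)) = 12*(2*484*52) = 12*50336 = 604032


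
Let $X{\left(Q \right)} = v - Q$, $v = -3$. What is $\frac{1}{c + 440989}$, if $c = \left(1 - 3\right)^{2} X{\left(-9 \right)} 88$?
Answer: $\frac{1}{443101} \approx 2.2568 \cdot 10^{-6}$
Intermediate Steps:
$X{\left(Q \right)} = -3 - Q$
$c = 2112$ ($c = \left(1 - 3\right)^{2} \left(-3 - -9\right) 88 = \left(-2\right)^{2} \left(-3 + 9\right) 88 = 4 \cdot 6 \cdot 88 = 24 \cdot 88 = 2112$)
$\frac{1}{c + 440989} = \frac{1}{2112 + 440989} = \frac{1}{443101}$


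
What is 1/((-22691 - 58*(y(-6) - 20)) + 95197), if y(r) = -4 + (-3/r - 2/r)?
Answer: 3/221549 ≈ 1.3541e-5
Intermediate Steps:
y(r) = -4 - 5/r
1/((-22691 - 58*(y(-6) - 20)) + 95197) = 1/((-22691 - 58*((-4 - 5/(-6)) - 20)) + 95197) = 1/((-22691 - 58*((-4 - 5*(-⅙)) - 20)) + 95197) = 1/((-22691 - 58*((-4 + ⅚) - 20)) + 95197) = 1/((-22691 - 58*(-19/6 - 20)) + 95197) = 1/((-22691 - 58*(-139)/6) + 95197) = 1/((-22691 - 1*(-4031/3)) + 95197) = 1/((-22691 + 4031/3) + 95197) = 1/(-64042/3 + 95197) = 1/(221549/3) = 3/221549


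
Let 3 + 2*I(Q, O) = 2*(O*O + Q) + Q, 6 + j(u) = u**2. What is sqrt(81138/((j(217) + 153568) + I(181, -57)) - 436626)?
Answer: I*sqrt(4550227011976485)/102085 ≈ 660.78*I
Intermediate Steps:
j(u) = -6 + u**2
I(Q, O) = -3/2 + O**2 + 3*Q/2 (I(Q, O) = -3/2 + (2*(O*O + Q) + Q)/2 = -3/2 + (2*(O**2 + Q) + Q)/2 = -3/2 + (2*(Q + O**2) + Q)/2 = -3/2 + ((2*Q + 2*O**2) + Q)/2 = -3/2 + (2*O**2 + 3*Q)/2 = -3/2 + (O**2 + 3*Q/2) = -3/2 + O**2 + 3*Q/2)
sqrt(81138/((j(217) + 153568) + I(181, -57)) - 436626) = sqrt(81138/(((-6 + 217**2) + 153568) + (-3/2 + (-57)**2 + (3/2)*181)) - 436626) = sqrt(81138/(((-6 + 47089) + 153568) + (-3/2 + 3249 + 543/2)) - 436626) = sqrt(81138/((47083 + 153568) + 3519) - 436626) = sqrt(81138/(200651 + 3519) - 436626) = sqrt(81138/204170 - 436626) = sqrt(81138*(1/204170) - 436626) = sqrt(40569/102085 - 436626) = sqrt(-44572924641/102085) = I*sqrt(4550227011976485)/102085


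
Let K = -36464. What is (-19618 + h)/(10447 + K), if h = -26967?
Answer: 46585/26017 ≈ 1.7906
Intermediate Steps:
(-19618 + h)/(10447 + K) = (-19618 - 26967)/(10447 - 36464) = -46585/(-26017) = -46585*(-1/26017) = 46585/26017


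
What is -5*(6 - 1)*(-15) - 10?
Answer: 365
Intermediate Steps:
-5*(6 - 1)*(-15) - 10 = -5*5*(-15) - 10 = -25*(-15) - 10 = 375 - 10 = 365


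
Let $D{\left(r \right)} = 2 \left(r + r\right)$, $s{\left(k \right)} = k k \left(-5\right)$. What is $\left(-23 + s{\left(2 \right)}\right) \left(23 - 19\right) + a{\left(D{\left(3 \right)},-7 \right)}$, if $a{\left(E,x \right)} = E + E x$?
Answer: $-244$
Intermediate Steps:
$s{\left(k \right)} = - 5 k^{2}$ ($s{\left(k \right)} = k^{2} \left(-5\right) = - 5 k^{2}$)
$D{\left(r \right)} = 4 r$ ($D{\left(r \right)} = 2 \cdot 2 r = 4 r$)
$\left(-23 + s{\left(2 \right)}\right) \left(23 - 19\right) + a{\left(D{\left(3 \right)},-7 \right)} = \left(-23 - 5 \cdot 2^{2}\right) \left(23 - 19\right) + 4 \cdot 3 \left(1 - 7\right) = \left(-23 - 20\right) 4 + 12 \left(-6\right) = \left(-23 - 20\right) 4 - 72 = \left(-43\right) 4 - 72 = -172 - 72 = -244$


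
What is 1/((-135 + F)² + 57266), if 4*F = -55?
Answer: 16/1270281 ≈ 1.2596e-5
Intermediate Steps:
F = -55/4 (F = (¼)*(-55) = -55/4 ≈ -13.750)
1/((-135 + F)² + 57266) = 1/((-135 - 55/4)² + 57266) = 1/((-595/4)² + 57266) = 1/(354025/16 + 57266) = 1/(1270281/16) = 16/1270281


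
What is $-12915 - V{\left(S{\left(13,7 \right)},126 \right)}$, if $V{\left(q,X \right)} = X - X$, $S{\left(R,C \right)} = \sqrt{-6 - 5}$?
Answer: $-12915$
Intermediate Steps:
$S{\left(R,C \right)} = i \sqrt{11}$ ($S{\left(R,C \right)} = \sqrt{-11} = i \sqrt{11}$)
$V{\left(q,X \right)} = 0$
$-12915 - V{\left(S{\left(13,7 \right)},126 \right)} = -12915 - 0 = -12915 + 0 = -12915$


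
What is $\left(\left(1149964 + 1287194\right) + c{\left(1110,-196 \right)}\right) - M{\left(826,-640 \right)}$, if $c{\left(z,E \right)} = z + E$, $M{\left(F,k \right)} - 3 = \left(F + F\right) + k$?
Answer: $2437057$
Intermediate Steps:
$M{\left(F,k \right)} = 3 + k + 2 F$ ($M{\left(F,k \right)} = 3 + \left(\left(F + F\right) + k\right) = 3 + \left(2 F + k\right) = 3 + \left(k + 2 F\right) = 3 + k + 2 F$)
$c{\left(z,E \right)} = E + z$
$\left(\left(1149964 + 1287194\right) + c{\left(1110,-196 \right)}\right) - M{\left(826,-640 \right)} = \left(\left(1149964 + 1287194\right) + \left(-196 + 1110\right)\right) - \left(3 - 640 + 2 \cdot 826\right) = \left(2437158 + 914\right) - \left(3 - 640 + 1652\right) = 2438072 - 1015 = 2437057$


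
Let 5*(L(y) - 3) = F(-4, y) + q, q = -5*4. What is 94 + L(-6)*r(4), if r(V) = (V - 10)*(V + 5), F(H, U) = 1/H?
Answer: 1507/10 ≈ 150.70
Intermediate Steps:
q = -20
L(y) = -21/20 (L(y) = 3 + (1/(-4) - 20)/5 = 3 + (-¼ - 20)/5 = 3 + (⅕)*(-81/4) = 3 - 81/20 = -21/20)
r(V) = (-10 + V)*(5 + V)
94 + L(-6)*r(4) = 94 - 21*(-50 + 4² - 5*4)/20 = 94 - 21*(-50 + 16 - 20)/20 = 94 - 21/20*(-54) = 94 + 567/10 = 1507/10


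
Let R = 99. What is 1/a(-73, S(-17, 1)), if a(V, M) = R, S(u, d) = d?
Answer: 1/99 ≈ 0.010101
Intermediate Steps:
a(V, M) = 99
1/a(-73, S(-17, 1)) = 1/99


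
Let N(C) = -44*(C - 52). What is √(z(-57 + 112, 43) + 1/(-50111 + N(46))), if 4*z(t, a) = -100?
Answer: 12*I*√431375938/49847 ≈ 5.0*I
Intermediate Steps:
z(t, a) = -25 (z(t, a) = (¼)*(-100) = -25)
N(C) = 2288 - 44*C (N(C) = -44*(-52 + C) = 2288 - 44*C)
√(z(-57 + 112, 43) + 1/(-50111 + N(46))) = √(-25 + 1/(-50111 + (2288 - 44*46))) = √(-25 + 1/(-50111 + (2288 - 2024))) = √(-25 + 1/(-50111 + 264)) = √(-25 + 1/(-49847)) = √(-25 - 1/49847) = √(-1246176/49847) = 12*I*√431375938/49847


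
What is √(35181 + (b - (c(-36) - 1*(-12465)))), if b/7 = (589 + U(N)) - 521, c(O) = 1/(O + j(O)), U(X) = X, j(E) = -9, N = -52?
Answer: √5136305/15 ≈ 151.09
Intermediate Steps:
c(O) = 1/(-9 + O) (c(O) = 1/(O - 9) = 1/(-9 + O))
b = 112 (b = 7*((589 - 52) - 521) = 7*(537 - 521) = 7*16 = 112)
√(35181 + (b - (c(-36) - 1*(-12465)))) = √(35181 + (112 - (1/(-9 - 36) - 1*(-12465)))) = √(35181 + (112 - (1/(-45) + 12465))) = √(35181 + (112 - (-1/45 + 12465))) = √(35181 + (112 - 1*560924/45)) = √(35181 + (112 - 560924/45)) = √(35181 - 555884/45) = √(1027261/45) = √5136305/15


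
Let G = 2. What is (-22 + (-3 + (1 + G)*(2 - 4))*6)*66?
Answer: -5016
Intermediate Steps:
(-22 + (-3 + (1 + G)*(2 - 4))*6)*66 = (-22 + (-3 + (1 + 2)*(2 - 4))*6)*66 = (-22 + (-3 + 3*(-2))*6)*66 = (-22 + (-3 - 6)*6)*66 = (-22 - 9*6)*66 = (-22 - 54)*66 = -76*66 = -5016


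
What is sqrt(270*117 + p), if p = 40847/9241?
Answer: sqrt(2698039665917)/9241 ≈ 177.75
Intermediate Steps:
p = 40847/9241 (p = 40847*(1/9241) = 40847/9241 ≈ 4.4202)
sqrt(270*117 + p) = sqrt(270*117 + 40847/9241) = sqrt(31590 + 40847/9241) = sqrt(291964037/9241) = sqrt(2698039665917)/9241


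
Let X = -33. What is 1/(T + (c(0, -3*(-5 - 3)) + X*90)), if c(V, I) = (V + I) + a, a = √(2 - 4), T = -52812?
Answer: -27879/1554477283 - I*√2/3108954566 ≈ -1.7935e-5 - 4.5488e-10*I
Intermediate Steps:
a = I*√2 (a = √(-2) = I*√2 ≈ 1.4142*I)
c(V, I) = I + V + I*√2 (c(V, I) = (V + I) + I*√2 = (I + V) + I*√2 = I + V + I*√2)
1/(T + (c(0, -3*(-5 - 3)) + X*90)) = 1/(-52812 + ((-3*(-5 - 3) + 0 + I*√2) - 33*90)) = 1/(-52812 + ((-3*(-8) + 0 + I*√2) - 2970)) = 1/(-52812 + ((24 + 0 + I*√2) - 2970)) = 1/(-52812 + ((24 + I*√2) - 2970)) = 1/(-52812 + (-2946 + I*√2)) = 1/(-55758 + I*√2)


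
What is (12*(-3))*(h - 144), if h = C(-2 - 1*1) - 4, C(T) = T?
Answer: 5436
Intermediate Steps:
h = -7 (h = (-2 - 1*1) - 4 = (-2 - 1) - 4 = -3 - 4 = -7)
(12*(-3))*(h - 144) = (12*(-3))*(-7 - 144) = -36*(-151) = 5436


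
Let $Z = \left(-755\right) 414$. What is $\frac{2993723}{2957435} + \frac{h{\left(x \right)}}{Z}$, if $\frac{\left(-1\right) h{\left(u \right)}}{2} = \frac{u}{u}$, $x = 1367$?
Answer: $\frac{93575391298}{92440545795} \approx 1.0123$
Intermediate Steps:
$h{\left(u \right)} = -2$ ($h{\left(u \right)} = - 2 \frac{u}{u} = \left(-2\right) 1 = -2$)
$Z = -312570$
$\frac{2993723}{2957435} + \frac{h{\left(x \right)}}{Z} = \frac{2993723}{2957435} - \frac{2}{-312570} = 2993723 \cdot \frac{1}{2957435} - - \frac{1}{156285} = \frac{2993723}{2957435} + \frac{1}{156285} = \frac{93575391298}{92440545795}$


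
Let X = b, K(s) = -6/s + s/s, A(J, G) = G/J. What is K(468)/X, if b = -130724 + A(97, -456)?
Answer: -7469/989093352 ≈ -7.5514e-6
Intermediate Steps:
K(s) = 1 - 6/s (K(s) = -6/s + 1 = 1 - 6/s)
b = -12680684/97 (b = -130724 - 456/97 = -12680684/97 ≈ -1.3073e+5)
X = -12680684/97 ≈ -1.3073e+5
K(468)/X = ((-6 + 468)/468)/(-12680684/97) = ((1/468)*462)*(-97/12680684) = (77/78)*(-97/12680684) = -7469/989093352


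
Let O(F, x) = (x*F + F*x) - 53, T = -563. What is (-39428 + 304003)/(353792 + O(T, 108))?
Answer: 264575/232131 ≈ 1.1398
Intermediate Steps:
O(F, x) = -53 + 2*F*x (O(F, x) = (F*x + F*x) - 53 = 2*F*x - 53 = -53 + 2*F*x)
(-39428 + 304003)/(353792 + O(T, 108)) = (-39428 + 304003)/(353792 + (-53 + 2*(-563)*108)) = 264575/(353792 + (-53 - 121608)) = 264575/(353792 - 121661) = 264575/232131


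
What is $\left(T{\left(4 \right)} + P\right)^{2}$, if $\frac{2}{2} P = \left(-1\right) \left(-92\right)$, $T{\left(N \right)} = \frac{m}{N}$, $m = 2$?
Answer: $\frac{34225}{4} \approx 8556.3$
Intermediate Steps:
$T{\left(N \right)} = \frac{2}{N}$
$P = 92$ ($P = \left(-1\right) \left(-92\right) = 92$)
$\left(T{\left(4 \right)} + P\right)^{2} = \left(\frac{2}{4} + 92\right)^{2} = \left(2 \cdot \frac{1}{4} + 92\right)^{2} = \left(\frac{1}{2} + 92\right)^{2} = \left(\frac{185}{2}\right)^{2} = \frac{34225}{4}$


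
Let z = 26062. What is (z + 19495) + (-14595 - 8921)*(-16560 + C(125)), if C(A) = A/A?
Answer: 389447001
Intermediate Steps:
C(A) = 1
(z + 19495) + (-14595 - 8921)*(-16560 + C(125)) = (26062 + 19495) + (-14595 - 8921)*(-16560 + 1) = 45557 - 23516*(-16559) = 45557 + 389401444 = 389447001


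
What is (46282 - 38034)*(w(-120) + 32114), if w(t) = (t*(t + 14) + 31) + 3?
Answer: 370071264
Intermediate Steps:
w(t) = 34 + t*(14 + t) (w(t) = (t*(14 + t) + 31) + 3 = (31 + t*(14 + t)) + 3 = 34 + t*(14 + t))
(46282 - 38034)*(w(-120) + 32114) = (46282 - 38034)*((34 + (-120)**2 + 14*(-120)) + 32114) = 8248*((34 + 14400 - 1680) + 32114) = 8248*(12754 + 32114) = 8248*44868 = 370071264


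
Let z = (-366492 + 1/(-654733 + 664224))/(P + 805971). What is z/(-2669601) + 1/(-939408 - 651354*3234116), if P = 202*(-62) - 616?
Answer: 542279074191198829067/3131740824886401233616292104 ≈ 1.7316e-7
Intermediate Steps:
P = -13140 (P = -12524 - 616 = -13140)
z = -3478375571/7524759021 (z = (-366492 + 1/(-654733 + 664224))/(-13140 + 805971) = (-366492 + 1/9491)/792831 = (-366492 + 1/9491)*(1/792831) = -3478375571/9491*1/792831 = -3478375571/7524759021 ≈ -0.46226)
z/(-2669601) + 1/(-939408 - 651354*3234116) = -3478375571/7524759021/(-2669601) + 1/(-939408 - 651354*3234116) = -3478375571/7524759021*(-1/2669601) + (1/3234116)/(-1590762) = 316215961/1826191291565511 - 1/1590762*1/3234116 = 316215961/1826191291565511 - 1/5144708836392 = 542279074191198829067/3131740824886401233616292104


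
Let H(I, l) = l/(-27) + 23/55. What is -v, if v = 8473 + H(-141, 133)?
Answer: -12575711/1485 ≈ -8468.5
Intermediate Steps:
H(I, l) = 23/55 - l/27 (H(I, l) = l*(-1/27) + 23*(1/55) = -l/27 + 23/55 = 23/55 - l/27)
v = 12575711/1485 (v = 8473 + (23/55 - 1/27*133) = 8473 + (23/55 - 133/27) = 8473 - 6694/1485 = 12575711/1485 ≈ 8468.5)
-v = -1*12575711/1485 = -12575711/1485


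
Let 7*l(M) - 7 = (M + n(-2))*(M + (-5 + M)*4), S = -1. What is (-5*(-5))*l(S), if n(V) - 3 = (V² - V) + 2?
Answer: -6075/7 ≈ -867.86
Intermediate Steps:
n(V) = 5 + V² - V (n(V) = 3 + ((V² - V) + 2) = 3 + (2 + V² - V) = 5 + V² - V)
l(M) = 1 + (-20 + 5*M)*(11 + M)/7 (l(M) = 1 + ((M + (5 + (-2)² - 1*(-2)))*(M + (-5 + M)*4))/7 = 1 + ((M + (5 + 4 + 2))*(M + (-20 + 4*M)))/7 = 1 + ((M + 11)*(-20 + 5*M))/7 = 1 + ((11 + M)*(-20 + 5*M))/7 = 1 + ((-20 + 5*M)*(11 + M))/7 = 1 + (-20 + 5*M)*(11 + M)/7)
(-5*(-5))*l(S) = (-5*(-5))*(-213/7 + 5*(-1) + (5/7)*(-1)²) = 25*(-213/7 - 5 + (5/7)*1) = 25*(-213/7 - 5 + 5/7) = 25*(-243/7) = -6075/7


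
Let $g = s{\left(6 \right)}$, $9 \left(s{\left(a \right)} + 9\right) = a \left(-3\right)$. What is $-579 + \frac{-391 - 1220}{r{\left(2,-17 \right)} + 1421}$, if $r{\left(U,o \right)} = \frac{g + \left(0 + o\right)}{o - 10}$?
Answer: $- \frac{22274202}{38395} \approx -580.13$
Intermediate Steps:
$s{\left(a \right)} = -9 - \frac{a}{3}$ ($s{\left(a \right)} = -9 + \frac{a \left(-3\right)}{9} = -9 + \frac{\left(-3\right) a}{9} = -9 - \frac{a}{3}$)
$g = -11$ ($g = -9 - 2 = -11$)
$r{\left(U,o \right)} = \frac{-11 + o}{-10 + o}$ ($r{\left(U,o \right)} = \frac{-11 + \left(0 + o\right)}{o - 10} = \frac{-11 + o}{-10 + o}$)
$-579 + \frac{-391 - 1220}{r{\left(2,-17 \right)} + 1421} = -579 + \frac{-391 - 1220}{\frac{-11 - 17}{-10 - 17} + 1421} = -579 - \frac{1611}{\frac{1}{-27} \left(-28\right) + 1421} = -579 - \frac{1611}{\left(- \frac{1}{27}\right) \left(-28\right) + 1421} = -579 - \frac{1611}{\frac{28}{27} + 1421} = -579 - \frac{1611}{\frac{38395}{27}} = -579 - \frac{43497}{38395} = - \frac{22274202}{38395}$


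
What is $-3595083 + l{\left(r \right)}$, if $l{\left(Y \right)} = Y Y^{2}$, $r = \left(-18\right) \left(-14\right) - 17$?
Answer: $9382792$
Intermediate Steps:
$r = 235$ ($r = 252 - 17 = 235$)
$l{\left(Y \right)} = Y^{3}$
$-3595083 + l{\left(r \right)} = -3595083 + 235^{3} = -3595083 + 12977875 = 9382792$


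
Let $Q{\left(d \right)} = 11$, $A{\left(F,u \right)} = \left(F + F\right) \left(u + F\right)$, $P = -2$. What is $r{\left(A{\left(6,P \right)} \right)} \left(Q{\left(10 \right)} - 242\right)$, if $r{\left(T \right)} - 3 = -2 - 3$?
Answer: $462$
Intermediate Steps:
$A{\left(F,u \right)} = 2 F \left(F + u\right)$
$r{\left(T \right)} = -2$ ($r{\left(T \right)} = 3 - 5 = -2$)
$r{\left(A{\left(6,P \right)} \right)} \left(Q{\left(10 \right)} - 242\right) = - 2 \left(11 - 242\right) = \left(-2\right) \left(-231\right) = 462$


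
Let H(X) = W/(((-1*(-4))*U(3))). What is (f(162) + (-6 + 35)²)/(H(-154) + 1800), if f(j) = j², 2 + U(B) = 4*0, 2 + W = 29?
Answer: 216680/14373 ≈ 15.075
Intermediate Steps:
W = 27 (W = -2 + 29 = 27)
U(B) = -2 (U(B) = -2 + 4*0 = -2 + 0 = -2)
H(X) = -27/8 (H(X) = 27/((-1*(-4)*(-2))) = 27/((4*(-2))) = 27/(-8) = 27*(-⅛) = -27/8)
(f(162) + (-6 + 35)²)/(H(-154) + 1800) = (162² + (-6 + 35)²)/(-27/8 + 1800) = (26244 + 29²)/(14373/8) = (26244 + 841)*(8/14373) = 27085*(8/14373) = 216680/14373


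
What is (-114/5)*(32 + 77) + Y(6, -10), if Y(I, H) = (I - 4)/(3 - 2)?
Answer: -12416/5 ≈ -2483.2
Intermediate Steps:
Y(I, H) = -4 + I (Y(I, H) = (-4 + I)/1 = (-4 + I)*1 = -4 + I)
(-114/5)*(32 + 77) + Y(6, -10) = (-114/5)*(32 + 77) + (-4 + 6) = -114*⅕*109 + 2 = -114/5*109 + 2 = -12426/5 + 2 = -12416/5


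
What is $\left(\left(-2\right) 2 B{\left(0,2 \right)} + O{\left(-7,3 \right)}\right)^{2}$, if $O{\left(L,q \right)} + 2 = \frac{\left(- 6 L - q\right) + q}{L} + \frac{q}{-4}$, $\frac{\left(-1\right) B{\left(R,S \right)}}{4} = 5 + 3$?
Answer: $\frac{227529}{16} \approx 14221.0$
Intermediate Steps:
$B{\left(R,S \right)} = -32$ ($B{\left(R,S \right)} = - 4 \left(5 + 3\right) = \left(-4\right) 8 = -32$)
$O{\left(L,q \right)} = -8 - \frac{q}{4}$ ($O{\left(L,q \right)} = -2 + \left(\frac{\left(- 6 L - q\right) + q}{L} + \frac{q}{-4}\right) = -2 + \left(\frac{\left(- q - 6 L\right) + q}{L} + q \left(- \frac{1}{4}\right)\right) = -2 + \left(\frac{\left(-6\right) L}{L} - \frac{q}{4}\right) = -2 - \left(6 + \frac{q}{4}\right) = -8 - \frac{q}{4}$)
$\left(\left(-2\right) 2 B{\left(0,2 \right)} + O{\left(-7,3 \right)}\right)^{2} = \left(\left(-2\right) 2 \left(-32\right) - \frac{35}{4}\right)^{2} = \left(\left(-4\right) \left(-32\right) - \frac{35}{4}\right)^{2} = \left(128 - \frac{35}{4}\right)^{2} = \left(\frac{477}{4}\right)^{2} = \frac{227529}{16}$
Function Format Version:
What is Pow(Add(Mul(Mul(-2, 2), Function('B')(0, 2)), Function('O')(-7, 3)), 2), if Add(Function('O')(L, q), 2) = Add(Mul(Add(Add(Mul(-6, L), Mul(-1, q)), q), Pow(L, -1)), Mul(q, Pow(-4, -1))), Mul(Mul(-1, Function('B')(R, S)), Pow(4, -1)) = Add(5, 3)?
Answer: Rational(227529, 16) ≈ 14221.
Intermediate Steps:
Function('B')(R, S) = -32 (Function('B')(R, S) = Mul(-4, Add(5, 3)) = Mul(-4, 8) = -32)
Function('O')(L, q) = Add(-8, Mul(Rational(-1, 4), q)) (Function('O')(L, q) = Add(-2, Add(Mul(Add(Add(Mul(-6, L), Mul(-1, q)), q), Pow(L, -1)), Mul(q, Pow(-4, -1)))) = Add(-2, Add(Mul(Add(Add(Mul(-1, q), Mul(-6, L)), q), Pow(L, -1)), Mul(q, Rational(-1, 4)))) = Add(-2, Add(Mul(Mul(-6, L), Pow(L, -1)), Mul(Rational(-1, 4), q))) = Add(-2, Add(-6, Mul(Rational(-1, 4), q))) = Add(-8, Mul(Rational(-1, 4), q)))
Pow(Add(Mul(Mul(-2, 2), Function('B')(0, 2)), Function('O')(-7, 3)), 2) = Pow(Add(Mul(Mul(-2, 2), -32), Add(-8, Mul(Rational(-1, 4), 3))), 2) = Pow(Add(Mul(-4, -32), Add(-8, Rational(-3, 4))), 2) = Pow(Add(128, Rational(-35, 4)), 2) = Pow(Rational(477, 4), 2) = Rational(227529, 16)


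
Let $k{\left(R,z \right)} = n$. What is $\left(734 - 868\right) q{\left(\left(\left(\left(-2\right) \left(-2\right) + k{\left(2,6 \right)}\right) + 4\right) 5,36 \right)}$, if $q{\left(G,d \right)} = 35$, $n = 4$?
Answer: $-4690$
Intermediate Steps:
$k{\left(R,z \right)} = 4$
$\left(734 - 868\right) q{\left(\left(\left(\left(-2\right) \left(-2\right) + k{\left(2,6 \right)}\right) + 4\right) 5,36 \right)} = \left(734 - 868\right) 35 = \left(-134\right) 35 = -4690$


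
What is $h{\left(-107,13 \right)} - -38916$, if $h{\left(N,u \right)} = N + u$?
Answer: $38822$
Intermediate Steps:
$h{\left(-107,13 \right)} - -38916 = \left(-107 + 13\right) - -38916 = -94 + 38916 = 38822$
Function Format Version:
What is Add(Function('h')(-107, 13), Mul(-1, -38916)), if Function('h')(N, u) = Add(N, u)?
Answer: 38822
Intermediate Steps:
Add(Function('h')(-107, 13), Mul(-1, -38916)) = Add(Add(-107, 13), Mul(-1, -38916)) = Add(-94, 38916) = 38822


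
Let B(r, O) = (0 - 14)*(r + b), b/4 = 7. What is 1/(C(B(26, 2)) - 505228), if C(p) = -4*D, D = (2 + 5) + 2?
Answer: -1/505264 ≈ -1.9792e-6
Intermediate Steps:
b = 28 (b = 4*7 = 28)
D = 9 (D = 7 + 2 = 9)
B(r, O) = -392 - 14*r (B(r, O) = (0 - 14)*(r + 28) = -14*(28 + r) = -392 - 14*r)
C(p) = -36 (C(p) = -4*9 = -36)
1/(C(B(26, 2)) - 505228) = 1/(-36 - 505228) = 1/(-505264) = -1/505264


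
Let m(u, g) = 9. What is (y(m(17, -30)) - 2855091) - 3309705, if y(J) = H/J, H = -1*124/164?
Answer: -2274809755/369 ≈ -6.1648e+6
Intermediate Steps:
H = -31/41 (H = -124*1/164 = -31/41 ≈ -0.75610)
y(J) = -31/(41*J)
(y(m(17, -30)) - 2855091) - 3309705 = (-31/41/9 - 2855091) - 3309705 = (-31/41*⅑ - 2855091) - 3309705 = (-31/369 - 2855091) - 3309705 = -1053528610/369 - 3309705 = -2274809755/369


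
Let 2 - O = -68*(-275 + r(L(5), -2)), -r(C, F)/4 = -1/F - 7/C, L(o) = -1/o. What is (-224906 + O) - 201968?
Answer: -455228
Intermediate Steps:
r(C, F) = 4/F + 28/C (r(C, F) = -4*(-1/F - 7/C) = 4/F + 28/C)
O = -28354 (O = 2 - (-68)*(-275 + (4/(-2) + 28/((-1/5)))) = 2 - (-68)*(-275 + (4*(-1/2) + 28/((-1*1/5)))) = 2 - (-68)*(-275 + (-2 + 28/(-1/5))) = 2 - (-68)*(-275 + (-2 + 28*(-5))) = 2 - (-68)*(-275 + (-2 - 140)) = 2 - (-68)*(-275 - 142) = 2 - (-68)*(-417) = 2 - 1*28356 = 2 - 28356 = -28354)
(-224906 + O) - 201968 = (-224906 - 28354) - 201968 = -253260 - 201968 = -455228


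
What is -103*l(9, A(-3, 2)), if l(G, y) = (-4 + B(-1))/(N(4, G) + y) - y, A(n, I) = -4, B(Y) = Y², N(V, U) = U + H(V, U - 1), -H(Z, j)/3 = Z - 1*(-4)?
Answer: -8137/19 ≈ -428.26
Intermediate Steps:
H(Z, j) = -12 - 3*Z (H(Z, j) = -3*(Z - 1*(-4)) = -3*(Z + 4) = -3*(4 + Z) = -12 - 3*Z)
N(V, U) = -12 + U - 3*V (N(V, U) = U + (-12 - 3*V) = -12 + U - 3*V)
l(G, y) = -y - 3/(-24 + G + y) (l(G, y) = (-4 + (-1)²)/((-12 + G - 3*4) + y) - y = (-4 + 1)/((-12 + G - 12) + y) - y = -3/((-24 + G) + y) - y = -3/(-24 + G + y) - y = -y - 3/(-24 + G + y))
-103*l(9, A(-3, 2)) = -103*(-3 - 1*(-4)² - 1*(-4)*(-24 + 9))/(-24 + 9 - 4) = -103*(-3 - 1*16 - 1*(-4)*(-15))/(-19) = -(-103)*(-3 - 16 - 60)/19 = -(-103)*(-79)/19 = -103*79/19 = -8137/19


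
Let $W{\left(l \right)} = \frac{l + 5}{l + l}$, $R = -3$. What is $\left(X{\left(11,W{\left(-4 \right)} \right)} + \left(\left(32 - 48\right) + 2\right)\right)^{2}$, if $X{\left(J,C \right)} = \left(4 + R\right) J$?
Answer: $9$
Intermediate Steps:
$W{\left(l \right)} = \frac{5 + l}{2 l}$
$X{\left(J,C \right)} = J$ ($X{\left(J,C \right)} = \left(4 - 3\right) J = 1 J = J$)
$\left(X{\left(11,W{\left(-4 \right)} \right)} + \left(\left(32 - 48\right) + 2\right)\right)^{2} = \left(11 + \left(\left(32 - 48\right) + 2\right)\right)^{2} = \left(11 + \left(-16 + 2\right)\right)^{2} = \left(11 - 14\right)^{2} = \left(-3\right)^{2} = 9$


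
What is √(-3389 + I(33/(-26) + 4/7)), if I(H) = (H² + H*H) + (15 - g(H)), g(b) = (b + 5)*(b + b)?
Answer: I*√27882309/91 ≈ 58.026*I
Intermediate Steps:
g(b) = 2*b*(5 + b) (g(b) = (5 + b)*(2*b) = 2*b*(5 + b))
I(H) = 15 + 2*H² - 2*H*(5 + H) (I(H) = (H² + H*H) + (15 - 2*H*(5 + H)) = (H² + H²) + (15 - 2*H*(5 + H)) = 2*H² + (15 - 2*H*(5 + H)) = 15 + 2*H² - 2*H*(5 + H))
√(-3389 + I(33/(-26) + 4/7)) = √(-3389 + (15 - 10*(33/(-26) + 4/7))) = √(-3389 + (15 - 10*(33*(-1/26) + 4*(⅐)))) = √(-3389 + (15 - 10*(-33/26 + 4/7))) = √(-3389 + (15 - 10*(-127/182))) = √(-3389 + (15 + 635/91)) = √(-3389 + 2000/91) = √(-306399/91) = I*√27882309/91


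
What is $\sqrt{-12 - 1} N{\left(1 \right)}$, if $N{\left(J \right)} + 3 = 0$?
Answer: $- 3 i \sqrt{13} \approx - 10.817 i$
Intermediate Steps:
$N{\left(J \right)} = -3$ ($N{\left(J \right)} = -3 + 0 = -3$)
$\sqrt{-12 - 1} N{\left(1 \right)} = \sqrt{-12 - 1} \left(-3\right) = \sqrt{-13} \left(-3\right) = i \sqrt{13} \left(-3\right) = - 3 i \sqrt{13}$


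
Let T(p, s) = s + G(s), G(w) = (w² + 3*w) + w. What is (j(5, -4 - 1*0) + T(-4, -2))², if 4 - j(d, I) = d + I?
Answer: 9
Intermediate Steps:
G(w) = w² + 4*w
T(p, s) = s + s*(4 + s)
j(d, I) = 4 - I - d (j(d, I) = 4 - (d + I) = 4 - (I + d) = 4 + (-I - d) = 4 - I - d)
(j(5, -4 - 1*0) + T(-4, -2))² = ((4 - (-4 - 1*0) - 1*5) - 2*(5 - 2))² = ((4 - (-4 + 0) - 5) - 2*3)² = ((4 - 1*(-4) - 5) - 6)² = ((4 + 4 - 5) - 6)² = (3 - 6)² = (-3)² = 9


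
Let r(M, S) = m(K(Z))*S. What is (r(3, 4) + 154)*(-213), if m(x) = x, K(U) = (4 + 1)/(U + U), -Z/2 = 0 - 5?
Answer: -33015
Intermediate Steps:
Z = 10 (Z = -2*(0 - 5) = -2*(-5) = 10)
K(U) = 5/(2*U) (K(U) = 5/((2*U)) = 5*(1/(2*U)) = 5/(2*U))
r(M, S) = S/4 (r(M, S) = ((5/2)/10)*S = ((5/2)*(⅒))*S = S/4)
(r(3, 4) + 154)*(-213) = ((¼)*4 + 154)*(-213) = (1 + 154)*(-213) = 155*(-213) = -33015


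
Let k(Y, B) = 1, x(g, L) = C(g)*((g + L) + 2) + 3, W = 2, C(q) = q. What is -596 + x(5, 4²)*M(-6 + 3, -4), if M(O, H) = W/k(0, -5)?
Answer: -360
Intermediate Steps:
x(g, L) = 3 + g*(2 + L + g) (x(g, L) = g*((g + L) + 2) + 3 = g*((L + g) + 2) + 3 = g*(2 + L + g) + 3 = 3 + g*(2 + L + g))
M(O, H) = 2 (M(O, H) = 2/1 = 2*1 = 2)
-596 + x(5, 4²)*M(-6 + 3, -4) = -596 + (3 + 5² + 2*5 + 4²*5)*2 = -596 + (3 + 25 + 10 + 16*5)*2 = -596 + (3 + 25 + 10 + 80)*2 = -596 + 118*2 = -596 + 236 = -360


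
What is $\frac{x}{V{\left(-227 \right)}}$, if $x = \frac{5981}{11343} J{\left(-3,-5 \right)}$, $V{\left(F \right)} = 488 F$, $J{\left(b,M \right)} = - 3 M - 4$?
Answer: $- \frac{65791}{1256532168} \approx -5.2359 \cdot 10^{-5}$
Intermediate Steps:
$J{\left(b,M \right)} = -4 - 3 M$
$x = \frac{65791}{11343}$ ($x = \frac{5981}{11343} \left(-4 - -15\right) = 5981 \cdot \frac{1}{11343} \left(-4 + 15\right) = \frac{5981}{11343} \cdot 11 = \frac{65791}{11343} \approx 5.8001$)
$\frac{x}{V{\left(-227 \right)}} = \frac{65791}{11343 \cdot 488 \left(-227\right)} = \frac{65791}{11343 \left(-110776\right)} = \frac{65791}{11343} \left(- \frac{1}{110776}\right) = - \frac{65791}{1256532168}$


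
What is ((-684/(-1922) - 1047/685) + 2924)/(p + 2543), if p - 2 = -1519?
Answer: 1924053443/675400410 ≈ 2.8488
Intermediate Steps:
p = -1517 (p = 2 - 1519 = -1517)
((-684/(-1922) - 1047/685) + 2924)/(p + 2543) = ((-684/(-1922) - 1047/685) + 2924)/(-1517 + 2543) = ((-684*(-1/1922) - 1047*1/685) + 2924)/1026 = ((342/961 - 1047/685) + 2924)*(1/1026) = (-771897/658285 + 2924)*(1/1026) = (1924053443/658285)*(1/1026) = 1924053443/675400410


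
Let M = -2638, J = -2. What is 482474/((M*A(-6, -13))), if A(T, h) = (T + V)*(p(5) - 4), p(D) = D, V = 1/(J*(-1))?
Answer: 482474/14509 ≈ 33.253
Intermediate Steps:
V = ½ (V = 1/(-2*(-1)) = 1/2 = ½ ≈ 0.50000)
A(T, h) = ½ + T (A(T, h) = (T + ½)*(5 - 4) = (½ + T)*1 = ½ + T)
482474/((M*A(-6, -13))) = 482474/((-2638*(½ - 6))) = 482474/((-2638*(-11/2))) = 482474/14509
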